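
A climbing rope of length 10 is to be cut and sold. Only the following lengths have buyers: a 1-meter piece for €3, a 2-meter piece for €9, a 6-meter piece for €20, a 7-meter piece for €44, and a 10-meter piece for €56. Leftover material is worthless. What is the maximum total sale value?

Let r[k] be the best obtainable value from length k. For each k, try every first piece i and keep the best of price[i] + r[k−i].
r[1] = 3
r[2] = 9
r[3] = 12  (first piece 1, then r[2]=9)
r[4] = 18  (first piece 2, then r[2]=9)
r[5] = 21  (first piece 1, then r[4]=18)
r[6] = 27  (first piece 2, then r[4]=18)
r[7] = 44
r[8] = 47  (first piece 1, then r[7]=44)
r[9] = 53  (first piece 2, then r[7]=44)
r[10] = 56  (first piece 1, then r[9]=53)
One optimal cutting: 7 + 2 + 1 → €56.

56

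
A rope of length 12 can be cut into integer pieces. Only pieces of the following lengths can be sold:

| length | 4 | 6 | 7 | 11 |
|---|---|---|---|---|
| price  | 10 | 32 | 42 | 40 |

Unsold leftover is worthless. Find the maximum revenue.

Build f[k] bottom-up: f[k] = max over allowed piece i of (p[i] + f[k−i]).
f[1] = 0
f[2] = 0
f[3] = 0
f[4] = 10
f[5] = 10
f[6] = max(10+0, 32+0) = 32
f[7] = max(10+0, 32+0, 42+0) = 42
f[8] = max(10+10, 32+0, 42+0) = 42
f[9] = max(10+10, 32+0, 42+0) = 42
f[10] = max(10+32, 32+10, 42+0) = 42
f[11] = max(10+42, 32+10, 42+10, 40+0) = 52
f[12] = max(10+42, 32+32, 42+10, 40+0) = 64
One optimal cutting: 6 + 6 → €64.

64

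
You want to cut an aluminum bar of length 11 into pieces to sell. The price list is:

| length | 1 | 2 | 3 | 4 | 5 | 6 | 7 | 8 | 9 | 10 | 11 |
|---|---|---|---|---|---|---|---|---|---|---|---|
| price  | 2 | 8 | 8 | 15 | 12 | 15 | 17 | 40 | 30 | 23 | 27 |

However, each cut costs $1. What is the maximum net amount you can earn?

48

Let net[k] be the best obtainable value from length k. For each k, try every first piece i and keep the best of price[i] + net[k−i] minus the 1 cut fee when i<k.
net[1] = 2
net[2] = max(2+2-1, 8+0) = 8
net[3] = max(2+8-1, 8+2-1, 8+0) = 9
net[4] = max(2+9-1, 8+8-1, 8+2-1, 15+0) = 15
net[5] = max(2+15-1, 8+9-1, 8+8-1, 15+2-1, 12+0) = 16
net[6] = max(2+16-1, 8+15-1, 8+9-1, 15+8-1, 12+2-1, 15+0) = 22
net[7] = max(2+22-1, 8+16-1, 8+15-1, …, 15+2-1, 17+0) = 23
net[8] = max(2+23-1, 8+22-1, 8+16-1, …, 17+2-1, 40+0) = 40
net[9] = max(2+40-1, 8+23-1, 8+22-1, …, 40+2-1, 30+0) = 41
net[10] = max(2+41-1, 8+40-1, 8+23-1, …, 30+2-1, 23+0) = 47
net[11] = max(2+47-1, 8+41-1, 8+40-1, …, 23+2-1, 27+0) = 48
One optimal plan: pieces 8 + 2 + 1 (2 cuts) → $50 − $2 = $48.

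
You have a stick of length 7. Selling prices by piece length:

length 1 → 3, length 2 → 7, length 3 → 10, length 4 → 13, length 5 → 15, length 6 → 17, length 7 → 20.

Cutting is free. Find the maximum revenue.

Consider every possible first cut. v[k] is the best of p[i]+v[k−i] over all sellable i≤k.
v[1] = 3
v[2] = 7
v[3] = 10  (first piece 1, then v[2]=7)
v[4] = 14  (first piece 2, then v[2]=7)
v[5] = 17  (first piece 1, then v[4]=14)
v[6] = 21  (first piece 2, then v[4]=14)
v[7] = 24  (first piece 1, then v[6]=21)
One optimal cutting: 2 + 2 + 2 + 1 → 7 + 7 + 7 + 3 = 24.

24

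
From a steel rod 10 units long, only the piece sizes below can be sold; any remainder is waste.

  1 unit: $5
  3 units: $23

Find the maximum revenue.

Consider every possible first cut. r[k] is the best of p[i]+r[k−i] over all sellable i≤k.
r[1] = 5
r[2] = 10  (first piece 1, then r[1]=5)
r[3] = 23
r[4] = 28  (first piece 1, then r[3]=23)
r[5] = 33  (first piece 1, then r[4]=28)
r[6] = 46  (first piece 3, then r[3]=23)
r[7] = 51  (first piece 1, then r[6]=46)
r[8] = 56  (first piece 1, then r[7]=51)
r[9] = 69  (first piece 3, then r[6]=46)
r[10] = 74  (first piece 1, then r[9]=69)
One optimal cutting: 3 + 3 + 3 + 1 → $74.

74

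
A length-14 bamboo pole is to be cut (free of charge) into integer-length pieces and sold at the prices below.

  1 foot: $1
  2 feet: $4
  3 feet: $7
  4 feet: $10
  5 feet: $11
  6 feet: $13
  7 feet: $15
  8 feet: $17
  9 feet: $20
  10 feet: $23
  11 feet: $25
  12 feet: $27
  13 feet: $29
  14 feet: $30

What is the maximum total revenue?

34

Let r[k] be the best obtainable value from length k. For each k, try every first piece i and keep the best of price[i] + r[k−i].
r[1] = 1
r[2] = 4
r[3] = 7
r[4] = 10
r[5] = 11  (first piece 1, then r[4]=10)
r[6] = 14  (first piece 2, then r[4]=10)
r[7] = 17  (first piece 3, then r[4]=10)
r[8] = 20  (first piece 4, then r[4]=10)
r[9] = 21  (first piece 1, then r[8]=20)
r[10] = 24  (first piece 2, then r[8]=20)
r[11] = 27  (first piece 3, then r[8]=20)
r[12] = 30  (first piece 4, then r[8]=20)
r[13] = 31  (first piece 1, then r[12]=30)
r[14] = 34  (first piece 2, then r[12]=30)
One optimal cutting: 4 + 4 + 4 + 2 → $10 + $10 + $10 + $4 = $34.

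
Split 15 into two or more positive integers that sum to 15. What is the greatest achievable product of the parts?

243

Fill f[k] for k=2..15: at each k try every first piece i and multiply by the better of (k−i) uncut or f[k−i].
Small cases: f[2]=1, f[3]=2, f[4]=4, f[5]=6, f[6]=9, f[7]=12.
f[8] = 2*max(6,9) = 2*9 = 18
f[9] = 3*max(6,9) = 3*9 = 27
f[10] = 2*max(8,18) = 2*18 = 36
f[11] = 2*max(9,27) = 2*27 = 54
f[12] = 3*max(9,27) = 3*27 = 81
f[13] = 2*max(11,54) = 2*54 = 108
f[14] = 2*max(12,81) = 2*81 = 162
f[15] = 3*max(12,81) = 3*81 = 243
One optimal split: 3 + 3 + 3 + 3 + 3; product 3*3*3*3*3 = 243.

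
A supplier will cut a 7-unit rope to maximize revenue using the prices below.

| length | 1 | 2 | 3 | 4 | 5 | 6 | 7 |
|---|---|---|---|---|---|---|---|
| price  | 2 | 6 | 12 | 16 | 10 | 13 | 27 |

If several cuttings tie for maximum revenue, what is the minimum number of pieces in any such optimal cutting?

Consider every possible first cut. r[k] is the best of p[i]+r[k−i] over all sellable i≤k.
r[1] = 2
r[2] = 6
r[3] = 12
r[4] = 16
r[5] = 18  (first piece 1, then r[4]=16)
r[6] = 24  (first piece 3, then r[3]=12)
r[7] = 28  (first piece 3, then r[4]=16)
Maximum revenue is $28.
Now minimize piece count subject to staying optimal: for each k, pieces[k] = 1 + min over i with p[i]+r[k−i]=r[k] of pieces[k−i].
pieces[4] = 1
pieces[5] = 2
pieces[6] = 2
pieces[7] = 2

2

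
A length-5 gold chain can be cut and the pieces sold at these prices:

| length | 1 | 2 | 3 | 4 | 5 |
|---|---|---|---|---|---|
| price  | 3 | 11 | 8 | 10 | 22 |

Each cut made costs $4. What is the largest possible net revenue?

Build v[k] bottom-up: v[k] = max over allowed piece i of (p[i] + v[k−i]) − 4 per cut.
v[1] = 3
v[2] = max(3+3-4, 11+0) = 11
v[3] = max(3+11-4, 11+3-4, 8+0) = 10
v[4] = max(3+10-4, 11+11-4, 8+3-4, 10+0) = 18
v[5] = max(3+18-4, 11+10-4, 8+11-4, 10+3-4, 22+0) = 22
Best is to make no cuts and sell whole for $22.

22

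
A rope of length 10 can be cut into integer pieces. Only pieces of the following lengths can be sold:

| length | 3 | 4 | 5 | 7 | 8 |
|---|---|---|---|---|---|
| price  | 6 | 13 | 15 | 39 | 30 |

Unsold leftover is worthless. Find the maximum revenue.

45

Build best[k] bottom-up: best[k] = max over allowed piece i of (p[i] + best[k−i]).
best[1] = 0
best[2] = 0
best[3] = 6
best[4] = max(6+0, 13+0) = 13
best[5] = max(6+0, 13+0, 15+0) = 15
best[6] = max(6+6, 13+0, 15+0) = 15
best[7] = max(6+13, 13+6, 15+0, 39+0) = 39
best[8] = max(6+15, 13+13, 15+6, 39+0, 30+0) = 39
best[9] = max(6+15, 13+15, 15+13, 39+0, 30+0) = 39
best[10] = max(6+39, 13+15, 15+15, 39+6, 30+0) = 45
One optimal cutting: 7 + 3 → $45.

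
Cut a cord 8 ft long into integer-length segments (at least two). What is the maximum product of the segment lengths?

18

Fill prod[k] for k=2..8: at each k try every first piece i and multiply by the better of (k−i) uncut or prod[k−i].
prod[2] = 1*max(1,0) = 1*1 = 1
prod[3] = max(1*2, 2*1) = 2
prod[4] = max(1*3, 2*2, 3*1) = 4
prod[5] = max(1*4, 2*3, 3*2, 4*1) = 6
prod[6] = max(1*6, 2*4, 3*3, 4*2, 5*1) = 9
prod[7] = max(1*9, 2*6, 3*4, 4*3, 5*2, 6*1) = 12
prod[8] = max(1*12, 2*9, 3*6, …, 6*2, 7*1) = 18
One optimal split: 3 + 3 + 2; product 3*3*2 = 18.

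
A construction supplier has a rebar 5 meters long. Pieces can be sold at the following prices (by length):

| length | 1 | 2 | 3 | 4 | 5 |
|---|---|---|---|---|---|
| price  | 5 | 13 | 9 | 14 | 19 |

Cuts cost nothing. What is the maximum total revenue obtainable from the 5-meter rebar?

31

Consider every possible first cut. R[k] is the best of p[i]+R[k−i] over all sellable i≤k.
R[1] = 5
R[2] = 13
R[3] = 18  (first piece 1, then R[2]=13)
R[4] = 26  (first piece 2, then R[2]=13)
R[5] = 31  (first piece 1, then R[4]=26)
One optimal cutting: 2 + 2 + 1 → ₹13 + ₹13 + ₹5 = ₹31.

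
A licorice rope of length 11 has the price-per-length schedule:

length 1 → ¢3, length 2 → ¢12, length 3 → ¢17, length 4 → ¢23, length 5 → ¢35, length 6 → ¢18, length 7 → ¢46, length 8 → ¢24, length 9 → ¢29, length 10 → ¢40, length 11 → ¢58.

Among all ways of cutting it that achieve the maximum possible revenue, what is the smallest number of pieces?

Build r[k] bottom-up: r[k] = max over allowed piece i of (p[i] + r[k−i]).
r[1] = 3
r[2] = 12
r[3] = 17
r[4] = 24  (first piece 2, then r[2]=12)
r[5] = 35
r[6] = 38  (first piece 1, then r[5]=35)
r[7] = 47  (first piece 2, then r[5]=35)
r[8] = 52  (first piece 3, then r[5]=35)
r[9] = 59  (first piece 2, then r[7]=47)
r[10] = 70  (first piece 5, then r[5]=35)
r[11] = 73  (first piece 1, then r[10]=70)
Maximum revenue is ¢73.
Now minimize piece count subject to staying optimal: for each k, pieces[k] = 1 + min over i with p[i]+r[k−i]=r[k] of pieces[k−i].
pieces[8] = 2
pieces[9] = 3
pieces[10] = 2
pieces[11] = 3

3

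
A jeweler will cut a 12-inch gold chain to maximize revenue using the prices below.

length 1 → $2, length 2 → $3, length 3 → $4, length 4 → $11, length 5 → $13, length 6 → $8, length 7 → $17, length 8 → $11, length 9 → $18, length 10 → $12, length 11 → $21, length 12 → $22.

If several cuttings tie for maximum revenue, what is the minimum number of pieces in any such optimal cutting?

Consider every possible first cut. r[k] is the best of p[i]+r[k−i] over all sellable i≤k.
r[1] = 2
r[2] = 4  (first piece 1, then r[1]=2)
r[3] = 6  (first piece 1, then r[2]=4)
r[4] = 11
r[5] = 13  (first piece 1, then r[4]=11)
r[6] = 15  (first piece 1, then r[5]=13)
r[7] = 17  (first piece 1, then r[6]=15)
r[8] = 22  (first piece 4, then r[4]=11)
r[9] = 24  (first piece 1, then r[8]=22)
r[10] = 26  (first piece 1, then r[9]=24)
r[11] = 28  (first piece 1, then r[10]=26)
r[12] = 33  (first piece 4, then r[8]=22)
Maximum revenue is $33.
Now minimize piece count subject to staying optimal: for each k, pieces[k] = 1 + min over i with p[i]+r[k−i]=r[k] of pieces[k−i].
pieces[9] = 2
pieces[10] = 2
pieces[11] = 2
pieces[12] = 3

3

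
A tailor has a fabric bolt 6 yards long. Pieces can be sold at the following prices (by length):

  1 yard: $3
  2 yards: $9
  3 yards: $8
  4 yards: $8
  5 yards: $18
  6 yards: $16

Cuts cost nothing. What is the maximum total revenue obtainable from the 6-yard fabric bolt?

27

Let r[k] be the best obtainable value from length k. For each k, try every first piece i and keep the best of price[i] + r[k−i].
r[1] = 3
r[2] = max(3+3, 9+0) = 9
r[3] = max(3+9, 9+3, 8+0) = 12
r[4] = max(3+12, 9+9, 8+3, 8+0) = 18
r[5] = max(3+18, 9+12, 8+9, 8+3, 18+0) = 21
r[6] = max(3+21, 9+18, 8+12, 8+9, 18+3, 16+0) = 27
One optimal cutting: 2 + 2 + 2 → $9 + $9 + $9 = $27.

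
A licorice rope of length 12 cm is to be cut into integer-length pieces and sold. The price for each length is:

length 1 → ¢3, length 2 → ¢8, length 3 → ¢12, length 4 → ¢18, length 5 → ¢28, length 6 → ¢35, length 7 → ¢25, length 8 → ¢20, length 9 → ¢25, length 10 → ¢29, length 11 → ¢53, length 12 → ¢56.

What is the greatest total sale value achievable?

70

Let R[k] be the best obtainable value from length k. For each k, try every first piece i and keep the best of price[i] + R[k−i].
R[1] = 3
R[2] = max(3+3, 8+0) = 8
R[3] = max(3+8, 8+3, 12+0) = 12
R[4] = max(3+12, 8+8, 12+3, 18+0) = 18
R[5] = max(3+18, 8+12, 12+8, 18+3, 28+0) = 28
R[6] = max(3+28, 8+18, 12+12, 18+8, 28+3, 35+0) = 35
R[7] = max(3+35, 8+28, 12+18, …, 35+3, 25+0) = 38
R[8] = max(3+38, 8+35, 12+28, …, 25+3, 20+0) = 43
R[9] = max(3+43, 8+38, 12+35, …, 20+3, 25+0) = 47
R[10] = max(3+47, 8+43, 12+38, …, 25+3, 29+0) = 56
R[11] = max(3+56, 8+47, 12+43, …, 29+3, 53+0) = 63
R[12] = max(3+63, 8+56, 12+47, …, 53+3, 56+0) = 70
One optimal cutting: 6 + 6 → ¢35 + ¢35 = ¢70.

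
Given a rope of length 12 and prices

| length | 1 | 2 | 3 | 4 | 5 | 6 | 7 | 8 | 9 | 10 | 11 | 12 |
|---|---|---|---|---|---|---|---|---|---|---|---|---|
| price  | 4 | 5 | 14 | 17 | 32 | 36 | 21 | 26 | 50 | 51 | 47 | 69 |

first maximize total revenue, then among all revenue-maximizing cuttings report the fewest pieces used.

2

Consider every possible first cut. r[k] is the best of p[i]+r[k−i] over all sellable i≤k.
r[1] = 4
r[2] = 8  (first piece 1, then r[1]=4)
r[3] = 14
r[4] = 18  (first piece 1, then r[3]=14)
r[5] = 32
r[6] = 36  (first piece 1, then r[5]=32)
r[7] = 40  (first piece 1, then r[6]=36)
r[8] = 46  (first piece 3, then r[5]=32)
r[9] = 50  (first piece 1, then r[8]=46)
r[10] = 64  (first piece 5, then r[5]=32)
r[11] = 68  (first piece 1, then r[10]=64)
r[12] = 72  (first piece 1, then r[11]=68)
Maximum revenue is €72.
Now minimize piece count subject to staying optimal: for each k, pieces[k] = 1 + min over i with p[i]+r[k−i]=r[k] of pieces[k−i].
pieces[9] = 1
pieces[10] = 2
pieces[11] = 2
pieces[12] = 2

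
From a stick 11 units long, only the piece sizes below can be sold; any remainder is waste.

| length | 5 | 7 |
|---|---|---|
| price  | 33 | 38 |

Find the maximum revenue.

66

Consider every possible first cut. r[k] is the best of p[i]+r[k−i] over all sellable i≤k.
r[1] = 0
r[2] = 0
r[3] = 0
r[4] = 0
r[5] = 33
r[6] = 33
r[7] = 38
r[8] = 38
r[9] = 38
r[10] = 66  (first piece 5, then r[5]=33)
r[11] = 66
One optimal cutting: pieces 5 + 5 with 1 unit of scrap → 66.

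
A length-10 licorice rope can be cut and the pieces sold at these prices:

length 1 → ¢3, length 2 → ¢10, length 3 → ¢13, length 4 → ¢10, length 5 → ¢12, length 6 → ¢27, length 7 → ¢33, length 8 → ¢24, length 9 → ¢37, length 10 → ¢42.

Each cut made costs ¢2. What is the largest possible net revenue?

Let net[k] be the best obtainable value from length k. For each k, try every first piece i and keep the best of price[i] + net[k−i] minus the 2 cut fee when i<k.
net[1] = 3
net[2] = max(3+3-2, 10+0) = 10
net[3] = max(3+10-2, 10+3-2, 13+0) = 13
net[4] = max(3+13-2, 10+10-2, 13+3-2, 10+0) = 18
net[5] = max(3+18-2, 10+13-2, 13+10-2, 10+3-2, 12+0) = 21
net[6] = max(3+21-2, 10+18-2, 13+13-2, 10+10-2, 12+3-2, 27+0) = 27
net[7] = max(3+27-2, 10+21-2, 13+18-2, …, 27+3-2, 33+0) = 33
net[8] = max(3+33-2, 10+27-2, 13+21-2, …, 33+3-2, 24+0) = 35
net[9] = max(3+35-2, 10+33-2, 13+27-2, …, 24+3-2, 37+0) = 41
net[10] = max(3+41-2, 10+35-2, 13+33-2, …, 37+3-2, 42+0) = 44
One optimal plan: pieces 7 + 3 (1 cut) → ¢46 − ¢2 = ¢44.

44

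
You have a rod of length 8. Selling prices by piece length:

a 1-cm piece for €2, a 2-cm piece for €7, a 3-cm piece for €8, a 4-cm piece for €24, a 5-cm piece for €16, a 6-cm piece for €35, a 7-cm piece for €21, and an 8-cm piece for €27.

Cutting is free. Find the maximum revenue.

Consider every possible first cut. r[k] is the best of p[i]+r[k−i] over all sellable i≤k.
r[1] = 2
r[2] = 7
r[3] = 9  (first piece 1, then r[2]=7)
r[4] = 24
r[5] = 26  (first piece 1, then r[4]=24)
r[6] = 35
r[7] = 37  (first piece 1, then r[6]=35)
r[8] = 48  (first piece 4, then r[4]=24)
One optimal cutting: 4 + 4 → €24 + €24 = €48.

48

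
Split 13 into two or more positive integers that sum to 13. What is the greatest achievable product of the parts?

108

Fill prod[k] for k=2..13: at each k try every first piece i and multiply by the better of (k−i) uncut or prod[k−i].
Small cases: prod[2]=1, prod[3]=2, prod[4]=4, prod[5]=6, prod[6]=9, prod[7]=12.
prod[8] = 2·max(6,9) = 2·9 = 18
prod[9] = 3·max(6,9) = 3·9 = 27
prod[10] = 2·max(8,18) = 2·18 = 36
prod[11] = 2·max(9,27) = 2·27 = 54
prod[12] = 3·max(9,27) = 3·27 = 81
prod[13] = 2·max(11,54) = 2·54 = 108
One optimal split: 3 + 3 + 3 + 2 + 2; product 3·3·3·2·2 = 108.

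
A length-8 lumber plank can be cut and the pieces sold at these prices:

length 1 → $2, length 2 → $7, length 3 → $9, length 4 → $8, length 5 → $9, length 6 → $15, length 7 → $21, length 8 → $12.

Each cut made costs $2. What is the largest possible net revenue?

Consider every possible first cut. net[k] is the best of p[i]+net[k−i] over all sellable i≤k, charging 2 whenever i<k.
net[1] = 2
net[2] = 7
net[3] = 9
net[4] = 12  (first piece 2, then net[2]=7)
net[5] = 14  (first piece 2, then net[3]=9)
net[6] = 17  (first piece 2, then net[4]=12)
net[7] = 21
net[8] = 22  (first piece 2, then net[6]=17)
One optimal plan: pieces 2 + 2 + 2 + 2 (3 cuts) → $28 − $6 = $22.

22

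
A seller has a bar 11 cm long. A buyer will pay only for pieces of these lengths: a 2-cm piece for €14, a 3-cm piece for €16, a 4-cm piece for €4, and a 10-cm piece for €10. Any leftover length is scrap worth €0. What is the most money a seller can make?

72

Let best[k] be the best obtainable value from length k. For each k, try every first piece i and keep the best of price[i] + best[k−i].
best[1] = 0
best[2] = 14
best[3] = max(14+0, 16+0) = 16
best[4] = max(14+14, 16+0, 4+0) = 28
best[5] = max(14+16, 16+14, 4+0) = 30
best[6] = max(14+28, 16+16, 4+14) = 42
best[7] = max(14+30, 16+28, 4+16) = 44
best[8] = max(14+42, 16+30, 4+28) = 56
best[9] = max(14+44, 16+42, 4+30) = 58
best[10] = max(14+56, 16+44, 4+42, 10+0) = 70
best[11] = max(14+58, 16+56, 4+44, 10+0) = 72
One optimal cutting: 3 + 2 + 2 + 2 + 2 → €72.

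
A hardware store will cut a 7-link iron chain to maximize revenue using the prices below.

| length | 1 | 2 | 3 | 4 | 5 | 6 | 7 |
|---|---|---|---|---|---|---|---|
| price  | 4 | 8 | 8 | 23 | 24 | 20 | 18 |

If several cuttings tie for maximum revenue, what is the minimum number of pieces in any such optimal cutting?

3

Build r[k] bottom-up: r[k] = max over allowed piece i of (p[i] + r[k−i]).
r[1] = 4
r[2] = 8  (first piece 1, then r[1]=4)
r[3] = 12  (first piece 1, then r[2]=8)
r[4] = 23
r[5] = 27  (first piece 1, then r[4]=23)
r[6] = 31  (first piece 1, then r[5]=27)
r[7] = 35  (first piece 1, then r[6]=31)
Maximum revenue is $35.
Now minimize piece count subject to staying optimal: for each k, pieces[k] = 1 + min over i with p[i]+r[k−i]=r[k] of pieces[k−i].
pieces[4] = 1
pieces[5] = 2
pieces[6] = 2
pieces[7] = 3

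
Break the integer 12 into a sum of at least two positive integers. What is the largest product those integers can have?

81

Fill P[k] for k=2..12: at each k try every first piece i and multiply by the better of (k−i) uncut or P[k−i].
P[2] = 1×max(1,0) = 1×1 = 1
P[3] = 1×max(2,1) = 1×2 = 2
P[4] = 2×max(2,1) = 2×2 = 4
P[5] = 2×max(3,2) = 2×3 = 6
P[6] = 3×max(3,2) = 3×3 = 9
P[7] = 2×max(5,6) = 2×6 = 12
P[8] = 2×max(6,9) = 2×9 = 18
P[9] = 3×max(6,9) = 3×9 = 27
P[10] = 2×max(8,18) = 2×18 = 36
P[11] = 2×max(9,27) = 2×27 = 54
P[12] = 3×max(9,27) = 3×27 = 81
One optimal split: 3 + 3 + 3 + 3; product 3×3×3×3 = 81.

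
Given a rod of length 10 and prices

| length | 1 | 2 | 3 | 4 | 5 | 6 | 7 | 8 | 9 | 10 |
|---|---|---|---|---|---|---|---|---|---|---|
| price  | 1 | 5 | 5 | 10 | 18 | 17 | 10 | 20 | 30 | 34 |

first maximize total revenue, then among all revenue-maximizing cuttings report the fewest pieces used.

2

Let r[k] be the best obtainable value from length k. For each k, try every first piece i and keep the best of price[i] + r[k−i].
r[1] = 1
r[2] = 5
r[3] = 6  (first piece 1, then r[2]=5)
r[4] = 10  (first piece 2, then r[2]=5)
r[5] = 18
r[6] = 19  (first piece 1, then r[5]=18)
r[7] = 23  (first piece 2, then r[5]=18)
r[8] = 24  (first piece 1, then r[7]=23)
r[9] = 30
r[10] = 36  (first piece 5, then r[5]=18)
Maximum revenue is $36.
Now minimize piece count subject to staying optimal: for each k, pieces[k] = 1 + min over i with p[i]+r[k−i]=r[k] of pieces[k−i].
pieces[7] = 2
pieces[8] = 3
pieces[9] = 1
pieces[10] = 2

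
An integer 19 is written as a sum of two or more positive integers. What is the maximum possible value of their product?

Fill prod[k] for k=2..19: at each k try every first piece i and multiply by the better of (k−i) uncut or prod[k−i].
Small cases: prod[2]=1, prod[3]=2, prod[4]=4, prod[5]=6, prod[6]=9, prod[7]=12, prod[8]=18, prod[9]=27, prod[10]=36, prod[11]=54, prod[12]=81, prod[13]=108, prod[14]=162.
prod[15] = max(1*162, 2*108, 3*81, …, 13*2, 14*1) = 243
prod[16] = max(1*243, 2*162, 3*108, …, 14*2, 15*1) = 324
prod[17] = max(1*324, 2*243, 3*162, …, 15*2, 16*1) = 486
prod[18] = max(1*486, 2*324, 3*243, …, 16*2, 17*1) = 729
prod[19] = max(1*729, 2*486, 3*324, …, 17*2, 18*1) = 972
One optimal split: 3 + 3 + 3 + 3 + 3 + 2 + 2; product 3*3*3*3*3*2*2 = 972.

972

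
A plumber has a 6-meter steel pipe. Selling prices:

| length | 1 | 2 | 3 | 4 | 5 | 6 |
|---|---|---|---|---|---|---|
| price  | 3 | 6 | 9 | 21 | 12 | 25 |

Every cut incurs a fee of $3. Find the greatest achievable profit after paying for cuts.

Consider every possible first cut. v[k] is the best of p[i]+v[k−i] over all sellable i≤k, charging 3 whenever i<k.
v[1] = 3
v[2] = max(3+3-3, 6+0) = 6
v[3] = max(3+6-3, 6+3-3, 9+0) = 9
v[4] = max(3+9-3, 6+6-3, 9+3-3, 21+0) = 21
v[5] = max(3+21-3, 6+9-3, 9+6-3, 21+3-3, 12+0) = 21
v[6] = max(3+21-3, 6+21-3, 9+9-3, 21+6-3, 12+3-3, 25+0) = 25
Best is to make no cuts and sell whole for $25.

25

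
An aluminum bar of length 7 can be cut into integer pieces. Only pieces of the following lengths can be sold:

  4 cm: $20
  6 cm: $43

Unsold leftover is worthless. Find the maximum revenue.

43

Consider every possible first cut. best[k] is the best of p[i]+best[k−i] over all sellable i≤k.
best[1] = 0
best[2] = 0
best[3] = 0
best[4] = 20
best[5] = 20
best[6] = max(20+0, 43+0) = 43
best[7] = max(20+0, 43+0) = 43
One optimal cutting: pieces 6 with 1 cm of scrap → $43.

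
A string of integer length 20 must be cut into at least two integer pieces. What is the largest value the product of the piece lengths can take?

1458

Define f[k] = max over 1≤i<k of i · max(k−i, f[k−i]); the inner max lets the remainder stay uncut if that's better.
f[2] = 1×max(1,0) = 1×1 = 1
f[3] = 1×max(2,1) = 1×2 = 2
f[4] = 2×max(2,1) = 2×2 = 4
f[5] = 2×max(3,2) = 2×3 = 6
f[6] = 3×max(3,2) = 3×3 = 9
f[7] = 2×max(5,6) = 2×6 = 12
f[8] = 2×max(6,9) = 2×9 = 18
f[9] = 3×max(6,9) = 3×9 = 27
f[10] = 2×max(8,18) = 2×18 = 36
f[11] = 2×max(9,27) = 2×27 = 54
f[12] = 3×max(9,27) = 3×27 = 81
f[13] = 2×max(11,54) = 2×54 = 108
f[14] = 2×max(12,81) = 2×81 = 162
f[15] = 3×max(12,81) = 3×81 = 243
f[16] = 2×max(14,162) = 2×162 = 324
f[17] = 2×max(15,243) = 2×243 = 486
f[18] = 3×max(15,243) = 3×243 = 729
f[19] = 2×max(17,486) = 2×486 = 972
f[20] = 2×max(18,729) = 2×729 = 1458
One optimal split: 3 + 3 + 3 + 3 + 3 + 3 + 2; product 3×3×3×3×3×3×2 = 1458.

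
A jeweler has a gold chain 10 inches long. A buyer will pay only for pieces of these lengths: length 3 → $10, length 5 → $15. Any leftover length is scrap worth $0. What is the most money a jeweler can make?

Let best[k] be the best obtainable value from length k. For each k, try every first piece i and keep the best of price[i] + best[k−i].
best[1] = 0
best[2] = 0
best[3] = 10
best[4] = 10
best[5] = 15
best[6] = 20  (first piece 3, then best[3]=10)
best[7] = 20
best[8] = 25  (first piece 3, then best[5]=15)
best[9] = 30  (first piece 3, then best[6]=20)
best[10] = 30
One optimal cutting: pieces 3 + 3 + 3 with 1 inch of scrap → $30.

30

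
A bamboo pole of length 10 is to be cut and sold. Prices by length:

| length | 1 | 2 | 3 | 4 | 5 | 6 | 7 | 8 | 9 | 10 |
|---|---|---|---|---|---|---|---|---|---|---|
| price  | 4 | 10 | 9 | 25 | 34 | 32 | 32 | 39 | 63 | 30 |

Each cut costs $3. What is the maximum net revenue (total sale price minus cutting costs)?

Consider every possible first cut. r[k] is the best of p[i]+r[k−i] over all sellable i≤k, charging 3 whenever i<k.
r[1] = 4
r[2] = 10
r[3] = 11  (first piece 1, then r[2]=10)
r[4] = 25
r[5] = 34
r[6] = 35  (first piece 1, then r[5]=34)
r[7] = 41  (first piece 2, then r[5]=34)
r[8] = 47  (first piece 4, then r[4]=25)
r[9] = 63
r[10] = 65  (first piece 5, then r[5]=34)
One optimal plan: pieces 5 + 5 (1 cut) → $68 − $3 = $65.

65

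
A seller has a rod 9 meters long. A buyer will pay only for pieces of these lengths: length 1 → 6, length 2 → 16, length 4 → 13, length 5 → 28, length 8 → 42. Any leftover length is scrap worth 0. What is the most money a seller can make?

Let r[k] be the best obtainable value from length k. For each k, try every first piece i and keep the best of price[i] + r[k−i].
r[1] = 6
r[2] = max(6+6, 16+0) = 16
r[3] = max(6+16, 16+6) = 22
r[4] = max(6+22, 16+16, 13+0) = 32
r[5] = max(6+32, 16+22, 13+6, 28+0) = 38
r[6] = max(6+38, 16+32, 13+16, 28+6) = 48
r[7] = max(6+48, 16+38, 13+22, 28+16) = 54
r[8] = max(6+54, 16+48, 13+32, 28+22, 42+0) = 64
r[9] = max(6+64, 16+54, 13+38, 28+32, 42+6) = 70
One optimal cutting: 2 + 2 + 2 + 2 + 1 → 70.

70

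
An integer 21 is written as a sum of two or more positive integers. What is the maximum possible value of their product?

2187

Define m[k] = max over 1≤i<k of i · max(k−i, m[k−i]); the inner max lets the remainder stay uncut if that's better.
m[2] = 1·max(1,0) = 1·1 = 1
m[3] = 1·max(2,1) = 1·2 = 2
m[4] = 2·max(2,1) = 2·2 = 4
m[5] = 2·max(3,2) = 2·3 = 6
m[6] = 3·max(3,2) = 3·3 = 9
m[7] = 2·max(5,6) = 2·6 = 12
m[8] = 2·max(6,9) = 2·9 = 18
m[9] = 3·max(6,9) = 3·9 = 27
m[10] = 2·max(8,18) = 2·18 = 36
m[11] = 2·max(9,27) = 2·27 = 54
m[12] = 3·max(9,27) = 3·27 = 81
m[13] = 2·max(11,54) = 2·54 = 108
m[14] = 2·max(12,81) = 2·81 = 162
m[15] = 3·max(12,81) = 3·81 = 243
m[16] = 2·max(14,162) = 2·162 = 324
m[17] = 2·max(15,243) = 2·243 = 486
m[18] = 3·max(15,243) = 3·243 = 729
m[19] = 2·max(17,486) = 2·486 = 972
m[20] = 2·max(18,729) = 2·729 = 1458
m[21] = 3·max(18,729) = 3·729 = 2187
One optimal split: 3 + 3 + 3 + 3 + 3 + 3 + 3; product 3·3·3·3·3·3·3 = 2187.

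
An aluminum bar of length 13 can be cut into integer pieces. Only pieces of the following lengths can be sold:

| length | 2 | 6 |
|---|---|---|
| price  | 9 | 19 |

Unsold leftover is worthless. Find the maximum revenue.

Consider every possible first cut. f[k] is the best of p[i]+f[k−i] over all sellable i≤k.
f[1] = 0
f[2] = 9
f[3] = 9
f[4] = 18  (first piece 2, then f[2]=9)
f[5] = 18
f[6] = max(9+18, 19+0) = 27
f[7] = max(9+18, 19+0) = 27
f[8] = max(9+27, 19+9) = 36
f[9] = max(9+27, 19+9) = 36
f[10] = max(9+36, 19+18) = 45
f[11] = max(9+36, 19+18) = 45
f[12] = max(9+45, 19+27) = 54
f[13] = max(9+45, 19+27) = 54
One optimal cutting: pieces 2 + 2 + 2 + 2 + 2 + 2 with 1 cm of scrap → $54.

54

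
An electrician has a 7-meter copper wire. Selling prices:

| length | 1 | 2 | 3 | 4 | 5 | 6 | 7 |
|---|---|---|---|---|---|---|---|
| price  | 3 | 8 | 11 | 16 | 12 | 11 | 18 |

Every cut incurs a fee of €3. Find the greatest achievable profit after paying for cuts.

Build r[k] bottom-up: r[k] = max over allowed piece i of (p[i] + r[k−i]) − 3 per cut.
r[1] = 3
r[2] = 8
r[3] = 11
r[4] = 16
r[5] = 16  (first piece 1, then r[4]=16)
r[6] = 21  (first piece 2, then r[4]=16)
r[7] = 24  (first piece 3, then r[4]=16)
One optimal plan: pieces 4 + 3 (1 cut) → €27 − €3 = €24.

24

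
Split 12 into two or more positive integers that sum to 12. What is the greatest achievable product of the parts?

81

Fill f[k] for k=2..12: at each k try every first piece i and multiply by the better of (k−i) uncut or f[k−i].
f[2] = 1·max(1,0) = 1·1 = 1
f[3] = 1·max(2,1) = 1·2 = 2
f[4] = 2·max(2,1) = 2·2 = 4
f[5] = 2·max(3,2) = 2·3 = 6
f[6] = 3·max(3,2) = 3·3 = 9
f[7] = 2·max(5,6) = 2·6 = 12
f[8] = 2·max(6,9) = 2·9 = 18
f[9] = 3·max(6,9) = 3·9 = 27
f[10] = 2·max(8,18) = 2·18 = 36
f[11] = 2·max(9,27) = 2·27 = 54
f[12] = 3·max(9,27) = 3·27 = 81
One optimal split: 3 + 3 + 3 + 3; product 3·3·3·3 = 81.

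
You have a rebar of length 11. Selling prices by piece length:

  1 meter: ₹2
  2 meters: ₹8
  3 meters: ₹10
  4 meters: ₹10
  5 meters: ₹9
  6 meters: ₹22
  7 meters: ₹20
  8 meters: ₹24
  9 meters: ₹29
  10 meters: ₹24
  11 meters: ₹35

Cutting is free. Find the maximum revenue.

42

Consider every possible first cut. best[k] is the best of p[i]+best[k−i] over all sellable i≤k.
best[1] = 2
best[2] = max(2+2, 8+0) = 8
best[3] = max(2+8, 8+2, 10+0) = 10
best[4] = max(2+10, 8+8, 10+2, 10+0) = 16
best[5] = max(2+16, 8+10, 10+8, 10+2, 9+0) = 18
best[6] = max(2+18, 8+16, 10+10, 10+8, 9+2, 22+0) = 24
best[7] = max(2+24, 8+18, 10+16, …, 22+2, 20+0) = 26
best[8] = max(2+26, 8+24, 10+18, …, 20+2, 24+0) = 32
best[9] = max(2+32, 8+26, 10+24, …, 24+2, 29+0) = 34
best[10] = max(2+34, 8+32, 10+26, …, 29+2, 24+0) = 40
best[11] = max(2+40, 8+34, 10+32, …, 24+2, 35+0) = 42
One optimal cutting: 2 + 2 + 2 + 2 + 2 + 1 → ₹8 + ₹8 + ₹8 + ₹8 + ₹8 + ₹2 = ₹42.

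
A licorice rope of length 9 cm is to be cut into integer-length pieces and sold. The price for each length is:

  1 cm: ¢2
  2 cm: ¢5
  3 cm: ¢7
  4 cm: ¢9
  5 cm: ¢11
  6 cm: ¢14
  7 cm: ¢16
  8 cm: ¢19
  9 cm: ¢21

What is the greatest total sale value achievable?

22

Build R[k] bottom-up: R[k] = max over allowed piece i of (p[i] + R[k−i]).
R[1] = 2
R[2] = max(2+2, 5+0) = 5
R[3] = max(2+5, 5+2, 7+0) = 7
R[4] = max(2+7, 5+5, 7+2, 9+0) = 10
R[5] = max(2+10, 5+7, 7+5, 9+2, 11+0) = 12
R[6] = max(2+12, 5+10, 7+7, 9+5, 11+2, 14+0) = 15
R[7] = max(2+15, 5+12, 7+10, …, 14+2, 16+0) = 17
R[8] = max(2+17, 5+15, 7+12, …, 16+2, 19+0) = 20
R[9] = max(2+20, 5+17, 7+15, …, 19+2, 21+0) = 22
One optimal cutting: 2 + 2 + 2 + 2 + 1 → ¢5 + ¢5 + ¢5 + ¢5 + ¢2 = ¢22.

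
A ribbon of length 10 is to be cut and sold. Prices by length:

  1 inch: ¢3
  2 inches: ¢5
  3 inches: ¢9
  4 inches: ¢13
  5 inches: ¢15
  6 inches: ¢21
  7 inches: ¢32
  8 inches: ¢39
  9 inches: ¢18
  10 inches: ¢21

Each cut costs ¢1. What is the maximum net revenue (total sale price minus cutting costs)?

Let net[k] be the best obtainable value from length k. For each k, try every first piece i and keep the best of price[i] + net[k−i] minus the 1 cut fee when i<k.
net[1] = 3
net[2] = 5  (first piece 1, then net[1]=3)
net[3] = 9
net[4] = 13
net[5] = 15  (first piece 1, then net[4]=13)
net[6] = 21
net[7] = 32
net[8] = 39
net[9] = 41  (first piece 1, then net[8]=39)
net[10] = 43  (first piece 1, then net[9]=41)
One optimal plan: pieces 8 + 1 + 1 (2 cuts) → ¢45 − ¢2 = ¢43.

43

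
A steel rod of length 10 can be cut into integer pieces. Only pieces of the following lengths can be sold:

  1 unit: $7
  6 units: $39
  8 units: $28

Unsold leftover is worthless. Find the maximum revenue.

70

Build best[k] bottom-up: best[k] = max over allowed piece i of (p[i] + best[k−i]).
best[1] = 7
best[2] = 14  (first piece 1, then best[1]=7)
best[3] = 21  (first piece 1, then best[2]=14)
best[4] = 28  (first piece 1, then best[3]=21)
best[5] = 35  (first piece 1, then best[4]=28)
best[6] = max(7+35, 39+0) = 42
best[7] = max(7+42, 39+7) = 49
best[8] = max(7+49, 39+14, 28+0) = 56
best[9] = max(7+56, 39+21, 28+7) = 63
best[10] = max(7+63, 39+28, 28+14) = 70
One optimal cutting: 1 + 1 + 1 + 1 + 1 + 1 + 1 + 1 + 1 + 1 → $70.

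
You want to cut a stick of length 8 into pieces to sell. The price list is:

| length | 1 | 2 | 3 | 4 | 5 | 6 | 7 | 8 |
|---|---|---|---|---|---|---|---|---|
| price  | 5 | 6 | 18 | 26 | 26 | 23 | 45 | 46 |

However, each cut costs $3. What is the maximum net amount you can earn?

49

Let v[k] be the best obtainable value from length k. For each k, try every first piece i and keep the best of price[i] + v[k−i] minus the 3 cut fee when i<k.
v[1] = 5
v[2] = max(5+5-3, 6+0) = 7
v[3] = max(5+7-3, 6+5-3, 18+0) = 18
v[4] = max(5+18-3, 6+7-3, 18+5-3, 26+0) = 26
v[5] = max(5+26-3, 6+18-3, 18+7-3, 26+5-3, 26+0) = 28
v[6] = max(5+28-3, 6+26-3, 18+18-3, 26+7-3, 26+5-3, 23+0) = 33
v[7] = max(5+33-3, 6+28-3, 18+26-3, …, 23+5-3, 45+0) = 45
v[8] = max(5+45-3, 6+33-3, 18+28-3, …, 45+5-3, 46+0) = 49
One optimal plan: pieces 4 + 4 (1 cut) → $52 − $3 = $49.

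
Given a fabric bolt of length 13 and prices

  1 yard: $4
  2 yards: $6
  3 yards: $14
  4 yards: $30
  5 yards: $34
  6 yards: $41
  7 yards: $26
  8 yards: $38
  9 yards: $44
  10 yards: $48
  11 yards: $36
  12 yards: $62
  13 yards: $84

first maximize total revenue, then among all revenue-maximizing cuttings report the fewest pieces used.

Build r[k] bottom-up: r[k] = max over allowed piece i of (p[i] + r[k−i]).
r[1] = 4
r[2] = max(4+4, 6+0) = 8
r[3] = max(4+8, 6+4, 14+0) = 14
r[4] = max(4+14, 6+8, 14+4, 30+0) = 30
r[5] = max(4+30, 6+14, 14+8, 30+4, 34+0) = 34
r[6] = max(4+34, 6+30, 14+14, 30+8, 34+4, 41+0) = 41
r[7] = max(4+41, 6+34, 14+30, …, 41+4, 26+0) = 45
r[8] = max(4+45, 6+41, 14+34, …, 26+4, 38+0) = 60
r[9] = max(4+60, 6+45, 14+41, …, 38+4, 44+0) = 64
r[10] = max(4+64, 6+60, 14+45, …, 44+4, 48+0) = 71
r[11] = max(4+71, 6+64, 14+60, …, 48+4, 36+0) = 75
r[12] = max(4+75, 6+71, 14+64, …, 36+4, 62+0) = 90
r[13] = max(4+90, 6+75, 14+71, …, 62+4, 84+0) = 94
Maximum revenue is $94.
Now minimize piece count subject to staying optimal: for each k, pieces[k] = 1 + min over i with p[i]+r[k−i]=r[k] of pieces[k−i].
pieces[10] = 2
pieces[11] = 2
pieces[12] = 3
pieces[13] = 3

3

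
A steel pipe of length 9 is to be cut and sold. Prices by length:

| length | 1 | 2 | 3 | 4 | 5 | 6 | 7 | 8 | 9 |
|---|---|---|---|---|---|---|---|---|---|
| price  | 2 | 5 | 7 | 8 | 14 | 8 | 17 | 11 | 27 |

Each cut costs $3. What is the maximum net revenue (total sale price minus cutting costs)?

27

Build net[k] bottom-up: net[k] = max over allowed piece i of (p[i] + net[k−i]) − 3 per cut.
net[1] = 2
net[2] = 5
net[3] = 7
net[4] = 8
net[5] = 14
net[6] = 13  (first piece 1, then net[5]=14)
net[7] = 17
net[8] = 18  (first piece 3, then net[5]=14)
net[9] = 27
Best is to make no cuts and sell whole for $27.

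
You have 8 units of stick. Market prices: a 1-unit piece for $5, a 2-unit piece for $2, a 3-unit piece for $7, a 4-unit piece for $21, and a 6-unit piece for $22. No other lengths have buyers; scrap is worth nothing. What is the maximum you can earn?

42

Let f[k] be the best obtainable value from length k. For each k, try every first piece i and keep the best of price[i] + f[k−i].
f[1] = 5
f[2] = max(5+5, 2+0) = 10
f[3] = max(5+10, 2+5, 7+0) = 15
f[4] = max(5+15, 2+10, 7+5, 21+0) = 21
f[5] = max(5+21, 2+15, 7+10, 21+5) = 26
f[6] = max(5+26, 2+21, 7+15, 21+10, 22+0) = 31
f[7] = max(5+31, 2+26, 7+21, 21+15, 22+5) = 36
f[8] = max(5+36, 2+31, 7+26, 21+21, 22+10) = 42
One optimal cutting: 4 + 4 → $42.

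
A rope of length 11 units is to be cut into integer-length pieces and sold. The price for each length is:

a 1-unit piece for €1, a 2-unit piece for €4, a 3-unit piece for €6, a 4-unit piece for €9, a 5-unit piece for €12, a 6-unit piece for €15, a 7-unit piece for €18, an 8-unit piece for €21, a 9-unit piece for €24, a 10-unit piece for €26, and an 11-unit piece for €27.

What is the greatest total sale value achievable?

28

Consider every possible first cut. r[k] is the best of p[i]+r[k−i] over all sellable i≤k.
r[1] = 1
r[2] = 4
r[3] = 6
r[4] = 9
r[5] = 12
r[6] = 15
r[7] = 18
r[8] = 21
r[9] = 24
r[10] = 26
r[11] = 28  (first piece 2, then r[9]=24)
One optimal cutting: 9 + 2 → €24 + €4 = €28.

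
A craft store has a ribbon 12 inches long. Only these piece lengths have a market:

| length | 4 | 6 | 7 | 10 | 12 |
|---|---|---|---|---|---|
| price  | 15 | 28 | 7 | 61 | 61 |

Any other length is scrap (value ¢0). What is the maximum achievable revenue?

Consider every possible first cut. best[k] is the best of p[i]+best[k−i] over all sellable i≤k.
best[1] = 0
best[2] = 0
best[3] = 0
best[4] = 15
best[5] = 15
best[6] = max(15+0, 28+0) = 28
best[7] = max(15+0, 28+0, 7+0) = 28
best[8] = max(15+15, 28+0, 7+0) = 30
best[9] = max(15+15, 28+0, 7+0) = 30
best[10] = max(15+28, 28+15, 7+0, 61+0) = 61
best[11] = max(15+28, 28+15, 7+15, 61+0) = 61
best[12] = max(15+30, 28+28, 7+15, 61+0, 61+0) = 61
One optimal cutting: pieces 10 with 2 inches of scrap → ¢61.

61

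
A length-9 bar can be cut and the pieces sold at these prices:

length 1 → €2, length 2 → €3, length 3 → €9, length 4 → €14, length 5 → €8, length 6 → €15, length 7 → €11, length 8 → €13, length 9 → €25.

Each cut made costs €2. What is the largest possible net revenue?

26

Build net[k] bottom-up: net[k] = max over allowed piece i of (p[i] + net[k−i]) − 2 per cut.
net[1] = 2
net[2] = max(2+2-2, 3+0) = 3
net[3] = max(2+3-2, 3+2-2, 9+0) = 9
net[4] = max(2+9-2, 3+3-2, 9+2-2, 14+0) = 14
net[5] = max(2+14-2, 3+9-2, 9+3-2, 14+2-2, 8+0) = 14
net[6] = max(2+14-2, 3+14-2, 9+9-2, 14+3-2, 8+2-2, 15+0) = 16
net[7] = max(2+16-2, 3+14-2, 9+14-2, …, 15+2-2, 11+0) = 21
net[8] = max(2+21-2, 3+16-2, 9+14-2, …, 11+2-2, 13+0) = 26
net[9] = max(2+26-2, 3+21-2, 9+16-2, …, 13+2-2, 25+0) = 26
One optimal plan: pieces 4 + 4 + 1 (2 cuts) → €30 − €4 = €26.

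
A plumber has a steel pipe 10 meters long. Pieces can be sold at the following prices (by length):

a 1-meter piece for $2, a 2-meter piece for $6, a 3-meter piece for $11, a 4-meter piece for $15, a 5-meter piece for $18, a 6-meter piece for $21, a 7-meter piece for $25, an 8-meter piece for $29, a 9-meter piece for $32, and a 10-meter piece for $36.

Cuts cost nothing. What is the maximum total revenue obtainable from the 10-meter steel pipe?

37

Consider every possible first cut. R[k] is the best of p[i]+R[k−i] over all sellable i≤k.
R[1] = 2
R[2] = max(2+2, 6+0) = 6
R[3] = max(2+6, 6+2, 11+0) = 11
R[4] = max(2+11, 6+6, 11+2, 15+0) = 15
R[5] = max(2+15, 6+11, 11+6, 15+2, 18+0) = 18
R[6] = max(2+18, 6+15, 11+11, 15+6, 18+2, 21+0) = 22
R[7] = max(2+22, 6+18, 11+15, …, 21+2, 25+0) = 26
R[8] = max(2+26, 6+22, 11+18, …, 25+2, 29+0) = 30
R[9] = max(2+30, 6+26, 11+22, …, 29+2, 32+0) = 33
R[10] = max(2+33, 6+30, 11+26, …, 32+2, 36+0) = 37
One optimal cutting: 4 + 3 + 3 → $15 + $11 + $11 = $37.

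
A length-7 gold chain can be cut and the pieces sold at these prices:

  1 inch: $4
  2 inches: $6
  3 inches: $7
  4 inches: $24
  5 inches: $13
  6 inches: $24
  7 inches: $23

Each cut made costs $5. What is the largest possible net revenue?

26

Build net[k] bottom-up: net[k] = max over allowed piece i of (p[i] + net[k−i]) − 5 per cut.
net[1] = 4
net[2] = max(4+4-5, 6+0) = 6
net[3] = max(4+6-5, 6+4-5, 7+0) = 7
net[4] = max(4+7-5, 6+6-5, 7+4-5, 24+0) = 24
net[5] = max(4+24-5, 6+7-5, 7+6-5, 24+4-5, 13+0) = 23
net[6] = max(4+23-5, 6+24-5, 7+7-5, 24+6-5, 13+4-5, 24+0) = 25
net[7] = max(4+25-5, 6+23-5, 7+24-5, …, 24+4-5, 23+0) = 26
One optimal plan: pieces 4 + 3 (1 cut) → $31 − $5 = $26.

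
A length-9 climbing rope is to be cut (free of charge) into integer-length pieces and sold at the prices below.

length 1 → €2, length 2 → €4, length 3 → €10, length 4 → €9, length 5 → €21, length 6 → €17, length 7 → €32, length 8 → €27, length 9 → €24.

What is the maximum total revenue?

Let v[k] be the best obtainable value from length k. For each k, try every first piece i and keep the best of price[i] + v[k−i].
v[1] = 2
v[2] = 4  (first piece 1, then v[1]=2)
v[3] = 10
v[4] = 12  (first piece 1, then v[3]=10)
v[5] = 21
v[6] = 23  (first piece 1, then v[5]=21)
v[7] = 32
v[8] = 34  (first piece 1, then v[7]=32)
v[9] = 36  (first piece 1, then v[8]=34)
One optimal cutting: 7 + 1 + 1 → €32 + €2 + €2 = €36.

36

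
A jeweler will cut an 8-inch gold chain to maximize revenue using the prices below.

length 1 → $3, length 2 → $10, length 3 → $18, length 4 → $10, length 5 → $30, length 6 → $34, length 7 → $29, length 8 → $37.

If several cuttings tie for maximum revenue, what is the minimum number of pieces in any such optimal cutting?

Consider every possible first cut. r[k] is the best of p[i]+r[k−i] over all sellable i≤k.
r[1] = 3
r[2] = max(3+3, 10+0) = 10
r[3] = max(3+10, 10+3, 18+0) = 18
r[4] = max(3+18, 10+10, 18+3, 10+0) = 21
r[5] = max(3+21, 10+18, 18+10, 10+3, 30+0) = 30
r[6] = max(3+30, 10+21, 18+18, 10+10, 30+3, 34+0) = 36
r[7] = max(3+36, 10+30, 18+21, …, 34+3, 29+0) = 40
r[8] = max(3+40, 10+36, 18+30, …, 29+3, 37+0) = 48
Maximum revenue is $48.
Now minimize piece count subject to staying optimal: for each k, pieces[k] = 1 + min over i with p[i]+r[k−i]=r[k] of pieces[k−i].
pieces[5] = 1
pieces[6] = 2
pieces[7] = 2
pieces[8] = 2

2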